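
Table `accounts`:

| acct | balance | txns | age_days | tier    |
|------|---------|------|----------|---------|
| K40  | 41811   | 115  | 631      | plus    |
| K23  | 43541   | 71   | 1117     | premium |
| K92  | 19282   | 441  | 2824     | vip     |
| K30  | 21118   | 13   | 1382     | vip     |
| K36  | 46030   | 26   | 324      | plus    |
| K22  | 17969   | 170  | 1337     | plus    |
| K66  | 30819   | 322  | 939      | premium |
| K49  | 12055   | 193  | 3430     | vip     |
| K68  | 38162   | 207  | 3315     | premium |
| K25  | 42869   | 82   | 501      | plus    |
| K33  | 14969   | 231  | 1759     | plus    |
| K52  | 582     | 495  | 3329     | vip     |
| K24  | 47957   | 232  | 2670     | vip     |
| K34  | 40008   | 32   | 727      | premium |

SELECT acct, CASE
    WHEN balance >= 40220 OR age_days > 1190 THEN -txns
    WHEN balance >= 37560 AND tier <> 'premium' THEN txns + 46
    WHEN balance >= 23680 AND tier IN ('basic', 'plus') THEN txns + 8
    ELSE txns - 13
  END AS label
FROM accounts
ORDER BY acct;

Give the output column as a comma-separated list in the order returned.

-170, -71, -232, -82, -13, -231, 19, -26, -115, -193, -495, 309, -207, -441

acct=K22: balance >= 40220 OR age_days > 1190 → -170
acct=K23: balance >= 40220 OR age_days > 1190 → -71
acct=K24: balance >= 40220 OR age_days > 1190 → -232
acct=K25: balance >= 40220 OR age_days > 1190 → -82
acct=K30: balance >= 40220 OR age_days > 1190 → -13
acct=K33: balance >= 40220 OR age_days > 1190 → -231
acct=K34: ELSE → 19
acct=K36: balance >= 40220 OR age_days > 1190 → -26
acct=K40: balance >= 40220 OR age_days > 1190 → -115
acct=K49: balance >= 40220 OR age_days > 1190 → -193
acct=K52: balance >= 40220 OR age_days > 1190 → -495
acct=K66: ELSE → 309
acct=K68: balance >= 40220 OR age_days > 1190 → -207
acct=K92: balance >= 40220 OR age_days > 1190 → -441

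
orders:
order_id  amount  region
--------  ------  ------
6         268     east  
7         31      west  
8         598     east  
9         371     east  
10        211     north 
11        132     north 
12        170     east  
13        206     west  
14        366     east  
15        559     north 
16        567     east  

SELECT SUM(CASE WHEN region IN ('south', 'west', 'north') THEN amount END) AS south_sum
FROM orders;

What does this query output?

1139

order_id=6: ✗
order_id=7: ✓ → 31
order_id=8: ✗
order_id=9: ✗
order_id=10: ✓ → 211
order_id=11: ✓ → 132
order_id=12: ✗
order_id=13: ✓ → 206
order_id=14: ✗
order_id=15: ✓ → 559
order_id=16: ✗
south_sum = 31 + 211 + 132 + 206 + 559 = 1139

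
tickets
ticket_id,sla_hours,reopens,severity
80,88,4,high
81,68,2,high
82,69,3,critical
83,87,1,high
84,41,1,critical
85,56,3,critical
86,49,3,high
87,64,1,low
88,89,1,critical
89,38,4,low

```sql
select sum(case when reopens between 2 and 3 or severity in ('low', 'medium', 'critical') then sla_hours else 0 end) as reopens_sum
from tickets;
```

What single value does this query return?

474

ticket_id=80: ✗
ticket_id=81: ✓ → 68
ticket_id=82: ✓ → 69
ticket_id=83: ✗
ticket_id=84: ✓ → 41
ticket_id=85: ✓ → 56
ticket_id=86: ✓ → 49
ticket_id=87: ✓ → 64
ticket_id=88: ✓ → 89
ticket_id=89: ✓ → 38
reopens_sum = 68 + 69 + 41 + 56 + 49 + 64 + 89 + 38 = 474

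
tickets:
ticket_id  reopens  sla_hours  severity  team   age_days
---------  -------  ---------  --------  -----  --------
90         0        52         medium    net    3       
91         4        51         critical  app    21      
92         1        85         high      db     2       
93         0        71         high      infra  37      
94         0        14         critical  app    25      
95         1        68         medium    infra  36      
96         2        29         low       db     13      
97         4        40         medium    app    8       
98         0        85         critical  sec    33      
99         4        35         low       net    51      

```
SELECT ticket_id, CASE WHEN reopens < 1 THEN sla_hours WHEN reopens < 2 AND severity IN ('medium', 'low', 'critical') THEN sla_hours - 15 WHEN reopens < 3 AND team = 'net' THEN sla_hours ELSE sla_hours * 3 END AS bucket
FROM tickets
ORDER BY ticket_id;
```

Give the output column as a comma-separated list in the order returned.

ticket_id=90: reopens < 1 → 52
ticket_id=91: ELSE → 153
ticket_id=92: ELSE → 255
ticket_id=93: reopens < 1 → 71
ticket_id=94: reopens < 1 → 14
ticket_id=95: reopens < 2 AND severity IN ('medium', 'low', 'critical') → 53
ticket_id=96: ELSE → 87
ticket_id=97: ELSE → 120
ticket_id=98: reopens < 1 → 85
ticket_id=99: ELSE → 105

52, 153, 255, 71, 14, 53, 87, 120, 85, 105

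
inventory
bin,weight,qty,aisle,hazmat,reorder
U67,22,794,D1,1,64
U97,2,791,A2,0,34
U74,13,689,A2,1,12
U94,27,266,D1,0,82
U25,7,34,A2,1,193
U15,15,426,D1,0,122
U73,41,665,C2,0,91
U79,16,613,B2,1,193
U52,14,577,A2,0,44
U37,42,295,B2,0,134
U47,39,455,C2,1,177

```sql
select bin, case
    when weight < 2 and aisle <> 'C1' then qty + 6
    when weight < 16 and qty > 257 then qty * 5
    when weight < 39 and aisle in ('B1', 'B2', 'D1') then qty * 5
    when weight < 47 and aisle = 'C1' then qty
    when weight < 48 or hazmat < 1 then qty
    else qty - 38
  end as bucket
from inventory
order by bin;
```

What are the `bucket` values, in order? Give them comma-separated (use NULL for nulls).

2130, 34, 295, 455, 2885, 3970, 665, 3445, 3065, 1330, 3955

bin=U15: weight < 16 and qty > 257 → 2130
bin=U25: weight < 48 or hazmat < 1 → 34
bin=U37: weight < 48 or hazmat < 1 → 295
bin=U47: weight < 48 or hazmat < 1 → 455
bin=U52: weight < 16 and qty > 257 → 2885
bin=U67: weight < 39 and aisle in ('B1', 'B2', 'D1') → 3970
bin=U73: weight < 48 or hazmat < 1 → 665
bin=U74: weight < 16 and qty > 257 → 3445
bin=U79: weight < 39 and aisle in ('B1', 'B2', 'D1') → 3065
bin=U94: weight < 39 and aisle in ('B1', 'B2', 'D1') → 1330
bin=U97: weight < 16 and qty > 257 → 3955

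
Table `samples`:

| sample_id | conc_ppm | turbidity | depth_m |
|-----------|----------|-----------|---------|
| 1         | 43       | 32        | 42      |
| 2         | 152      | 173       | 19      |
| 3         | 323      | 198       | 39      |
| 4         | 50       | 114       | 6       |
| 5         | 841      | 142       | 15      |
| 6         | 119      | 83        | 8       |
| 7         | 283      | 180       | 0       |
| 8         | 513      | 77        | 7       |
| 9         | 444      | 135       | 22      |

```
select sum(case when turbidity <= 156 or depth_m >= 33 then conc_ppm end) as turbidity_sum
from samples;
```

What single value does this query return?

2333

sample_id=1: ✓ → 43
sample_id=2: ✗
sample_id=3: ✓ → 323
sample_id=4: ✓ → 50
sample_id=5: ✓ → 841
sample_id=6: ✓ → 119
sample_id=7: ✗
sample_id=8: ✓ → 513
sample_id=9: ✓ → 444
turbidity_sum = 43 + 323 + 50 + 841 + 119 + 513 + 444 = 2333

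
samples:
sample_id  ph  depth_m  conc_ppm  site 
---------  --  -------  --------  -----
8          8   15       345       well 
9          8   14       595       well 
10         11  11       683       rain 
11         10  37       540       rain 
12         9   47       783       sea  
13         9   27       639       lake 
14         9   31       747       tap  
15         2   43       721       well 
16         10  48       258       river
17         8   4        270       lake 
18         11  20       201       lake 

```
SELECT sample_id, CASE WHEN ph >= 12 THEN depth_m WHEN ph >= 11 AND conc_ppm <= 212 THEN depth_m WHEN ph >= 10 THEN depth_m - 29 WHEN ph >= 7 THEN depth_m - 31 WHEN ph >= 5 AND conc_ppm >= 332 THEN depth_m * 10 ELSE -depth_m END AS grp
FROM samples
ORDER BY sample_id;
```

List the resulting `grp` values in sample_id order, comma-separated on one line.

-16, -17, -18, 8, 16, -4, 0, -43, 19, -27, 20

sample_id=8: ph >= 7 → -16
sample_id=9: ph >= 7 → -17
sample_id=10: ph >= 10 → -18
sample_id=11: ph >= 10 → 8
sample_id=12: ph >= 7 → 16
sample_id=13: ph >= 7 → -4
sample_id=14: ph >= 7 → 0
sample_id=15: ELSE → -43
sample_id=16: ph >= 10 → 19
sample_id=17: ph >= 7 → -27
sample_id=18: ph >= 11 AND conc_ppm <= 212 → 20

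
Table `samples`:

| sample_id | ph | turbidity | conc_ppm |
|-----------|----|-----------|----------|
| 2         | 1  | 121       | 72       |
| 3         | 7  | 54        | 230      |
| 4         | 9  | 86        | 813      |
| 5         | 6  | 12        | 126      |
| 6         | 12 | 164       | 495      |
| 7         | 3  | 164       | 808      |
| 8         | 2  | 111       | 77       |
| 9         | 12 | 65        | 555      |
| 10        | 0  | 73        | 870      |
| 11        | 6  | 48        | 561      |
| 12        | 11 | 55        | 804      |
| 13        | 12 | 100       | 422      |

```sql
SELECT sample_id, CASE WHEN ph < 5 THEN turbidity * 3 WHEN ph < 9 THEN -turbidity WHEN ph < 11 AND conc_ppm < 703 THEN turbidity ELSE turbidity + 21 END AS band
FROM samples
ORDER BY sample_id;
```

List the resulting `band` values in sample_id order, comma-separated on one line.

sample_id=2: ph < 5 → 363
sample_id=3: ph < 9 → -54
sample_id=4: ELSE → 107
sample_id=5: ph < 9 → -12
sample_id=6: ELSE → 185
sample_id=7: ph < 5 → 492
sample_id=8: ph < 5 → 333
sample_id=9: ELSE → 86
sample_id=10: ph < 5 → 219
sample_id=11: ph < 9 → -48
sample_id=12: ELSE → 76
sample_id=13: ELSE → 121

363, -54, 107, -12, 185, 492, 333, 86, 219, -48, 76, 121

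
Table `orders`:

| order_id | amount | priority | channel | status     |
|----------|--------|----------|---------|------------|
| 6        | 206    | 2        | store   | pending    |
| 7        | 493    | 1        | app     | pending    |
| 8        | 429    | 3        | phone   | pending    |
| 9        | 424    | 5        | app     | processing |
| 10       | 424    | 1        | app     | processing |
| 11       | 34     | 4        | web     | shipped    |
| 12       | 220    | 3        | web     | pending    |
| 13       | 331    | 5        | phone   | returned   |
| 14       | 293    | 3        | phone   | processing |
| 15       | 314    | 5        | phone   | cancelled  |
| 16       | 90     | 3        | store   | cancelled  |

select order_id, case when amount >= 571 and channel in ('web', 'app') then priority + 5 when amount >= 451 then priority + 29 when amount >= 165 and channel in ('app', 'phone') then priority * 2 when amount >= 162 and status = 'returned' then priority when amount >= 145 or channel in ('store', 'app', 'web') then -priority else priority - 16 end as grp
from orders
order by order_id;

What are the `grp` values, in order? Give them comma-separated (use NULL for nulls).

-2, 30, 6, 10, 2, -4, -3, 10, 6, 10, -3

order_id=6: amount >= 145 or channel in ('store', 'app', 'web') → -2
order_id=7: amount >= 451 → 30
order_id=8: amount >= 165 and channel in ('app', 'phone') → 6
order_id=9: amount >= 165 and channel in ('app', 'phone') → 10
order_id=10: amount >= 165 and channel in ('app', 'phone') → 2
order_id=11: amount >= 145 or channel in ('store', 'app', 'web') → -4
order_id=12: amount >= 145 or channel in ('store', 'app', 'web') → -3
order_id=13: amount >= 165 and channel in ('app', 'phone') → 10
order_id=14: amount >= 165 and channel in ('app', 'phone') → 6
order_id=15: amount >= 165 and channel in ('app', 'phone') → 10
order_id=16: amount >= 145 or channel in ('store', 'app', 'web') → -3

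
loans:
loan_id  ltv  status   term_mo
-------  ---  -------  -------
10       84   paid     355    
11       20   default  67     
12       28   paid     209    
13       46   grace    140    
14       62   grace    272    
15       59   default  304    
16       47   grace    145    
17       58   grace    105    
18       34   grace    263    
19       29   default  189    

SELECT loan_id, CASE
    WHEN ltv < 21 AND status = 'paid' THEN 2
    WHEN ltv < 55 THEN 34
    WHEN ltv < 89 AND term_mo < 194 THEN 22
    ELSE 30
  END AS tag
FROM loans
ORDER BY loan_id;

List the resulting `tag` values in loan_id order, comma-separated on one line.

loan_id=10: ELSE → 30
loan_id=11: ltv < 55 → 34
loan_id=12: ltv < 55 → 34
loan_id=13: ltv < 55 → 34
loan_id=14: ELSE → 30
loan_id=15: ELSE → 30
loan_id=16: ltv < 55 → 34
loan_id=17: ltv < 89 AND term_mo < 194 → 22
loan_id=18: ltv < 55 → 34
loan_id=19: ltv < 55 → 34

30, 34, 34, 34, 30, 30, 34, 22, 34, 34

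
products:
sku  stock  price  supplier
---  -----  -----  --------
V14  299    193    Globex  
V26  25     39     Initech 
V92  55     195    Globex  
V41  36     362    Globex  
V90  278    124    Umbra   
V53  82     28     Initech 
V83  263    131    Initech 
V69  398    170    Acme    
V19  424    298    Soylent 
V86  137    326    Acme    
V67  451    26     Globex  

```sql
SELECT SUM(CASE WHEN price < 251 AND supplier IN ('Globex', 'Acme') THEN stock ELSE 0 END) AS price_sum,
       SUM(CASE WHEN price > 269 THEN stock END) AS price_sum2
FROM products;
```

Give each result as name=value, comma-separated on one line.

[price_sum: price < 251 AND supplier IN ('Globex', 'Acme')]
sku=V14: ✓ → 299
sku=V26: ✗
sku=V92: ✓ → 55
sku=V41: ✗
sku=V90: ✗
sku=V53: ✗
sku=V83: ✗
sku=V69: ✓ → 398
sku=V19: ✗
sku=V86: ✗
sku=V67: ✓ → 451
price_sum = 299 + 55 + 398 + 451 = 1203
—
[price_sum2: price > 269]
sku=V14: ✗
sku=V26: ✗
sku=V92: ✗
sku=V41: ✓ → 36
sku=V90: ✗
sku=V53: ✗
sku=V83: ✗
sku=V69: ✗
sku=V19: ✓ → 424
sku=V86: ✓ → 137
sku=V67: ✗
price_sum2 = 36 + 424 + 137 = 597

price_sum=1203, price_sum2=597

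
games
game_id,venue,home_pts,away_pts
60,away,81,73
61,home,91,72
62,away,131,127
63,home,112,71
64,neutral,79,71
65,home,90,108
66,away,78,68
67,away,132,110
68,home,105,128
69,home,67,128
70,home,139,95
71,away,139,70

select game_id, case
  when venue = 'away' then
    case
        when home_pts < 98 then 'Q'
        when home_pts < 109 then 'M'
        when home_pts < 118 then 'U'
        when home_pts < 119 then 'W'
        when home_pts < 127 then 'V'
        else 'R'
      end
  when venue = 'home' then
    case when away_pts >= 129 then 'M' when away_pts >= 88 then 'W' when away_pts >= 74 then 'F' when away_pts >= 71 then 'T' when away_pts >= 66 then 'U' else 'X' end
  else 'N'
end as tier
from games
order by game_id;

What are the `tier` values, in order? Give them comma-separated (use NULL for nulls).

Q, T, R, T, N, W, Q, R, W, W, W, R

game_id=60: venue='away' → inner[home_pts < 98] → Q
game_id=61: venue='home' → inner[away_pts >= 71] → T
game_id=62: venue='away' → inner[ELSE] → R
game_id=63: venue='home' → inner[away_pts >= 71] → T
game_id=64: venue='neutral' → outer ELSE → N
game_id=65: venue='home' → inner[away_pts >= 88] → W
game_id=66: venue='away' → inner[home_pts < 98] → Q
game_id=67: venue='away' → inner[ELSE] → R
game_id=68: venue='home' → inner[away_pts >= 88] → W
game_id=69: venue='home' → inner[away_pts >= 88] → W
game_id=70: venue='home' → inner[away_pts >= 88] → W
game_id=71: venue='away' → inner[ELSE] → R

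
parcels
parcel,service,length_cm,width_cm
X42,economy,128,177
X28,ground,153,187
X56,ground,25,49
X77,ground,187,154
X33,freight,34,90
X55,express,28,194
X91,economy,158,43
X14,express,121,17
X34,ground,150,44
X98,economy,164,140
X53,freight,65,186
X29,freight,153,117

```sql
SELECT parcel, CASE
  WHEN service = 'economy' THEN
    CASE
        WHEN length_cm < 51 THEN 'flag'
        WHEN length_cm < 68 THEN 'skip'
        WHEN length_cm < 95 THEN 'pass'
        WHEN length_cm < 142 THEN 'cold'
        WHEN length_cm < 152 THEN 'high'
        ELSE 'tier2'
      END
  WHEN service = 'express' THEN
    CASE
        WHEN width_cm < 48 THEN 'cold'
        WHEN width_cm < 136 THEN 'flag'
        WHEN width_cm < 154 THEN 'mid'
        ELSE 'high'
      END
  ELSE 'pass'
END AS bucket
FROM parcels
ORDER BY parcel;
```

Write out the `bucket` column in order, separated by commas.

cold, pass, pass, pass, pass, cold, pass, high, pass, pass, tier2, tier2

parcel=X14: service='express' → inner[width_cm < 48] → cold
parcel=X28: service='ground' → outer ELSE → pass
parcel=X29: service='freight' → outer ELSE → pass
parcel=X33: service='freight' → outer ELSE → pass
parcel=X34: service='ground' → outer ELSE → pass
parcel=X42: service='economy' → inner[length_cm < 142] → cold
parcel=X53: service='freight' → outer ELSE → pass
parcel=X55: service='express' → inner[ELSE] → high
parcel=X56: service='ground' → outer ELSE → pass
parcel=X77: service='ground' → outer ELSE → pass
parcel=X91: service='economy' → inner[ELSE] → tier2
parcel=X98: service='economy' → inner[ELSE] → tier2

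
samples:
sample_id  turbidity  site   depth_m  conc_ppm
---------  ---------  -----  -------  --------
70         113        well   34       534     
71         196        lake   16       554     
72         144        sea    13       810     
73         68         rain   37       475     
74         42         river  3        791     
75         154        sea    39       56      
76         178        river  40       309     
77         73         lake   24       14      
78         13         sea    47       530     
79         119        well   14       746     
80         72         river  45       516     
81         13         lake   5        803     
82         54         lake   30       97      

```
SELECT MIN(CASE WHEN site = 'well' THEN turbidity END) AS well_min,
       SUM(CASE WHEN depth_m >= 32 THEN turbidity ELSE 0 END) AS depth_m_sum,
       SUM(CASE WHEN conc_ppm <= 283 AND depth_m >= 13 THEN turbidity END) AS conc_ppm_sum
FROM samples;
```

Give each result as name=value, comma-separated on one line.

well_min=113, depth_m_sum=598, conc_ppm_sum=281

[well_min: site = 'well']
sample_id=70: ✓ → 113
sample_id=71: ✗
sample_id=72: ✗
sample_id=73: ✗
sample_id=74: ✗
sample_id=75: ✗
sample_id=76: ✗
sample_id=77: ✗
sample_id=78: ✗
sample_id=79: ✓ → 119
sample_id=80: ✗
sample_id=81: ✗
sample_id=82: ✗
well_min = MIN(113, 119) = 113
—
[depth_m_sum: depth_m >= 32]
sample_id=70: ✓ → 113
sample_id=71: ✗
sample_id=72: ✗
sample_id=73: ✓ → 68
sample_id=74: ✗
sample_id=75: ✓ → 154
sample_id=76: ✓ → 178
sample_id=77: ✗
sample_id=78: ✓ → 13
sample_id=79: ✗
sample_id=80: ✓ → 72
sample_id=81: ✗
sample_id=82: ✗
depth_m_sum = 113 + 68 + 154 + 178 + 13 + 72 = 598
—
[conc_ppm_sum: conc_ppm <= 283 AND depth_m >= 13]
sample_id=70: ✗
sample_id=71: ✗
sample_id=72: ✗
sample_id=73: ✗
sample_id=74: ✗
sample_id=75: ✓ → 154
sample_id=76: ✗
sample_id=77: ✓ → 73
sample_id=78: ✗
sample_id=79: ✗
sample_id=80: ✗
sample_id=81: ✗
sample_id=82: ✓ → 54
conc_ppm_sum = 154 + 73 + 54 = 281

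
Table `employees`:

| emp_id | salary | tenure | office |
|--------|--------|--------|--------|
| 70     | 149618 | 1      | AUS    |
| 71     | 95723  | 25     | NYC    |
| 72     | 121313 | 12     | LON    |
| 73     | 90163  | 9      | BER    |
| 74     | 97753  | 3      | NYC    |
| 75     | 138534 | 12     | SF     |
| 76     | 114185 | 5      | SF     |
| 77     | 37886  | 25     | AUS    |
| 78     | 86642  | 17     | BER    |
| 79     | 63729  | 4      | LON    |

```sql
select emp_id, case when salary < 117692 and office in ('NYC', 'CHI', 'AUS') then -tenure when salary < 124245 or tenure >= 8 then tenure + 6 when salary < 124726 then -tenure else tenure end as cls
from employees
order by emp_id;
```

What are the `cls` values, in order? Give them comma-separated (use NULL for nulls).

1, -25, 18, 15, -3, 18, 11, -25, 23, 10

emp_id=70: ELSE → 1
emp_id=71: salary < 117692 and office in ('NYC', 'CHI', 'AUS') → -25
emp_id=72: salary < 124245 or tenure >= 8 → 18
emp_id=73: salary < 124245 or tenure >= 8 → 15
emp_id=74: salary < 117692 and office in ('NYC', 'CHI', 'AUS') → -3
emp_id=75: salary < 124245 or tenure >= 8 → 18
emp_id=76: salary < 124245 or tenure >= 8 → 11
emp_id=77: salary < 117692 and office in ('NYC', 'CHI', 'AUS') → -25
emp_id=78: salary < 124245 or tenure >= 8 → 23
emp_id=79: salary < 124245 or tenure >= 8 → 10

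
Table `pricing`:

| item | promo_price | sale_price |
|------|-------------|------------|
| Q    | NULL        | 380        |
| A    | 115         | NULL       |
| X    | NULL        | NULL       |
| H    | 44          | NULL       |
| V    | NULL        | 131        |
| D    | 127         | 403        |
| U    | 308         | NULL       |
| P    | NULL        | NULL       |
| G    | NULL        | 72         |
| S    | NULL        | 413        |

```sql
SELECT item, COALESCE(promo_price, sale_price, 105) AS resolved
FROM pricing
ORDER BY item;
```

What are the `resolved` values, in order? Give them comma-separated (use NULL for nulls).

115, 127, 72, 44, 105, 380, 413, 308, 131, 105

item=A: promo_price=115 → 115
item=D: promo_price=127 → 127
item=G: promo_price=NULL, sale_price=72 → 72
item=H: promo_price=44 → 44
item=P: promo_price=NULL, sale_price=NULL, → literal 105 → 105
item=Q: promo_price=NULL, sale_price=380 → 380
item=S: promo_price=NULL, sale_price=413 → 413
item=U: promo_price=308 → 308
item=V: promo_price=NULL, sale_price=131 → 131
item=X: promo_price=NULL, sale_price=NULL, → literal 105 → 105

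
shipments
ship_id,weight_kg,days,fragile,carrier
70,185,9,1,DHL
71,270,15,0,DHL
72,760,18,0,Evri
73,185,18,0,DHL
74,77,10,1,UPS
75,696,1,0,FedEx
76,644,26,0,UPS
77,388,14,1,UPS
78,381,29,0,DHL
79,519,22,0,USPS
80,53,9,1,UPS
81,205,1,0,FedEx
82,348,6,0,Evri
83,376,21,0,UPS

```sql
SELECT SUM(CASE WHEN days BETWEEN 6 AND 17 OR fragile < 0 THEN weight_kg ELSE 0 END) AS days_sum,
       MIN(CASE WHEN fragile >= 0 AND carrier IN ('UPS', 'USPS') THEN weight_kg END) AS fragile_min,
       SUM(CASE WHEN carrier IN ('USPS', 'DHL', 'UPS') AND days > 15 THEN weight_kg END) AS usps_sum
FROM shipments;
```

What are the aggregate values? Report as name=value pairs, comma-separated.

days_sum=1321, fragile_min=53, usps_sum=2105

[days_sum: days BETWEEN 6 AND 17 OR fragile < 0]
ship_id=70: ✓ → 185
ship_id=71: ✓ → 270
ship_id=72: ✗
ship_id=73: ✗
ship_id=74: ✓ → 77
ship_id=75: ✗
ship_id=76: ✗
ship_id=77: ✓ → 388
ship_id=78: ✗
ship_id=79: ✗
ship_id=80: ✓ → 53
ship_id=81: ✗
ship_id=82: ✓ → 348
ship_id=83: ✗
days_sum = 185 + 270 + 77 + 388 + 53 + 348 = 1321
—
[fragile_min: fragile >= 0 AND carrier IN ('UPS', 'USPS')]
ship_id=70: ✗
ship_id=71: ✗
ship_id=72: ✗
ship_id=73: ✗
ship_id=74: ✓ → 77
ship_id=75: ✗
ship_id=76: ✓ → 644
ship_id=77: ✓ → 388
ship_id=78: ✗
ship_id=79: ✓ → 519
ship_id=80: ✓ → 53
ship_id=81: ✗
ship_id=82: ✗
ship_id=83: ✓ → 376
fragile_min = MIN(77, 644, 388, 519, 53, 376) = 53
—
[usps_sum: carrier IN ('USPS', 'DHL', 'UPS') AND days > 15]
ship_id=70: ✗
ship_id=71: ✗
ship_id=72: ✗
ship_id=73: ✓ → 185
ship_id=74: ✗
ship_id=75: ✗
ship_id=76: ✓ → 644
ship_id=77: ✗
ship_id=78: ✓ → 381
ship_id=79: ✓ → 519
ship_id=80: ✗
ship_id=81: ✗
ship_id=82: ✗
ship_id=83: ✓ → 376
usps_sum = 185 + 644 + 381 + 519 + 376 = 2105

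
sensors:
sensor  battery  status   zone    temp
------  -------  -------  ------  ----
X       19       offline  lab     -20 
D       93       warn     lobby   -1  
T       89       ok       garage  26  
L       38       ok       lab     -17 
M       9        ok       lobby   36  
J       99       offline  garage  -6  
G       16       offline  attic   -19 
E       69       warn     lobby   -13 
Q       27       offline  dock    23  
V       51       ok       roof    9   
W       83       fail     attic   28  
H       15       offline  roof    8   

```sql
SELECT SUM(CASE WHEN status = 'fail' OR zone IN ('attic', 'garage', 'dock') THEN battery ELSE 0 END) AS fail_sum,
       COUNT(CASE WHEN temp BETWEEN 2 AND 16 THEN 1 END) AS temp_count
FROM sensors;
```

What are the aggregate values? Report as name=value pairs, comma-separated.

[fail_sum: status = 'fail' OR zone IN ('attic', 'garage', 'dock')]
sensor=X: ✗
sensor=D: ✗
sensor=T: ✓ → 89
sensor=L: ✗
sensor=M: ✗
sensor=J: ✓ → 99
sensor=G: ✓ → 16
sensor=E: ✗
sensor=Q: ✓ → 27
sensor=V: ✗
sensor=W: ✓ → 83
sensor=H: ✗
fail_sum = 89 + 99 + 16 + 27 + 83 = 314
—
[temp_count: temp BETWEEN 2 AND 16]
sensor=X: ✗
sensor=D: ✗
sensor=T: ✗
sensor=L: ✗
sensor=M: ✗
sensor=J: ✗
sensor=G: ✗
sensor=E: ✗
sensor=Q: ✗
sensor=V: ✓ → 1
sensor=W: ✗
sensor=H: ✓ → 1
temp_count = COUNT(1, 1) = 2

fail_sum=314, temp_count=2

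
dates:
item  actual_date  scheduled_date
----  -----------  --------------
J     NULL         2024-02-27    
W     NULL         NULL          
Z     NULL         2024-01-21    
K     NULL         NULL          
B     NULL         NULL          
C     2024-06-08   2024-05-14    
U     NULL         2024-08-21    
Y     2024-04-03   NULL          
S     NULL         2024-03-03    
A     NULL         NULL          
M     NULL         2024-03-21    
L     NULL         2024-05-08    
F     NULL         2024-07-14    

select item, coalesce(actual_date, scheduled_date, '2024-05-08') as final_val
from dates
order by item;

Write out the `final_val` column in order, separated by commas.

2024-05-08, 2024-05-08, 2024-06-08, 2024-07-14, 2024-02-27, 2024-05-08, 2024-05-08, 2024-03-21, 2024-03-03, 2024-08-21, 2024-05-08, 2024-04-03, 2024-01-21

item=A: actual_date=NULL, scheduled_date=NULL, → literal 2024-05-08 → 2024-05-08
item=B: actual_date=NULL, scheduled_date=NULL, → literal 2024-05-08 → 2024-05-08
item=C: actual_date=2024-06-08 → 2024-06-08
item=F: actual_date=NULL, scheduled_date=2024-07-14 → 2024-07-14
item=J: actual_date=NULL, scheduled_date=2024-02-27 → 2024-02-27
item=K: actual_date=NULL, scheduled_date=NULL, → literal 2024-05-08 → 2024-05-08
item=L: actual_date=NULL, scheduled_date=2024-05-08 → 2024-05-08
item=M: actual_date=NULL, scheduled_date=2024-03-21 → 2024-03-21
item=S: actual_date=NULL, scheduled_date=2024-03-03 → 2024-03-03
item=U: actual_date=NULL, scheduled_date=2024-08-21 → 2024-08-21
item=W: actual_date=NULL, scheduled_date=NULL, → literal 2024-05-08 → 2024-05-08
item=Y: actual_date=2024-04-03 → 2024-04-03
item=Z: actual_date=NULL, scheduled_date=2024-01-21 → 2024-01-21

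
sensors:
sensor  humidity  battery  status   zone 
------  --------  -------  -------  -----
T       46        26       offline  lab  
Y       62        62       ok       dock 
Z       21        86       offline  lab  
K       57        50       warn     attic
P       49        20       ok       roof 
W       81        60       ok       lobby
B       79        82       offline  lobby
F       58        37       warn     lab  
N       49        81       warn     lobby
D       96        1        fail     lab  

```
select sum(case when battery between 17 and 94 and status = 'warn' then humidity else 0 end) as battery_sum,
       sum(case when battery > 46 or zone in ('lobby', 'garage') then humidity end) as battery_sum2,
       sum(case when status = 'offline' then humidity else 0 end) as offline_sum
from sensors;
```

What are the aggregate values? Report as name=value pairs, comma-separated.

[battery_sum: battery between 17 and 94 and status = 'warn']
sensor=T: ✗
sensor=Y: ✗
sensor=Z: ✗
sensor=K: ✓ → 57
sensor=P: ✗
sensor=W: ✗
sensor=B: ✗
sensor=F: ✓ → 58
sensor=N: ✓ → 49
sensor=D: ✗
battery_sum = 57 + 58 + 49 = 164
—
[battery_sum2: battery > 46 or zone in ('lobby', 'garage')]
sensor=T: ✗
sensor=Y: ✓ → 62
sensor=Z: ✓ → 21
sensor=K: ✓ → 57
sensor=P: ✗
sensor=W: ✓ → 81
sensor=B: ✓ → 79
sensor=F: ✗
sensor=N: ✓ → 49
sensor=D: ✗
battery_sum2 = 62 + 21 + 57 + 81 + 79 + 49 = 349
—
[offline_sum: status = 'offline']
sensor=T: ✓ → 46
sensor=Y: ✗
sensor=Z: ✓ → 21
sensor=K: ✗
sensor=P: ✗
sensor=W: ✗
sensor=B: ✓ → 79
sensor=F: ✗
sensor=N: ✗
sensor=D: ✗
offline_sum = 46 + 21 + 79 = 146

battery_sum=164, battery_sum2=349, offline_sum=146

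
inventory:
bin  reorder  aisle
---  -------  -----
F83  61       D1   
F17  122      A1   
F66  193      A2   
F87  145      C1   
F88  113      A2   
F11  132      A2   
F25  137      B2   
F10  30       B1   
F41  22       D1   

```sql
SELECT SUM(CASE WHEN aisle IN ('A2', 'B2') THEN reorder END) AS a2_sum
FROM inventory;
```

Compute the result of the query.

bin=F83: ✗
bin=F17: ✗
bin=F66: ✓ → 193
bin=F87: ✗
bin=F88: ✓ → 113
bin=F11: ✓ → 132
bin=F25: ✓ → 137
bin=F10: ✗
bin=F41: ✗
a2_sum = 193 + 113 + 132 + 137 = 575

575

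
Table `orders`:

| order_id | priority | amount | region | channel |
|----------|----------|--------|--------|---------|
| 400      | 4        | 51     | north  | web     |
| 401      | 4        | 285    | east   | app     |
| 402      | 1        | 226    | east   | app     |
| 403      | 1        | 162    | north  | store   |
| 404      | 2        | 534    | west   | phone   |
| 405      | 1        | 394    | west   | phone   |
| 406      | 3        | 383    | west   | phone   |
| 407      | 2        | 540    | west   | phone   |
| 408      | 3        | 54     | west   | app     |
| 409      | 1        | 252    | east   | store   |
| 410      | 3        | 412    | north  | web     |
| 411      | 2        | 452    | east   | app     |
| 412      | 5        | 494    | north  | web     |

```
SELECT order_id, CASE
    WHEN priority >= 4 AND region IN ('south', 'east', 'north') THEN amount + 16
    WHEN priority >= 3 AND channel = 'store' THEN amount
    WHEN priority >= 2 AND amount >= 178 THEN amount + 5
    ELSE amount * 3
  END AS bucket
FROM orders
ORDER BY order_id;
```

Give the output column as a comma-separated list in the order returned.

order_id=400: priority >= 4 AND region IN ('south', 'east', 'north') → 67
order_id=401: priority >= 4 AND region IN ('south', 'east', 'north') → 301
order_id=402: ELSE → 678
order_id=403: ELSE → 486
order_id=404: priority >= 2 AND amount >= 178 → 539
order_id=405: ELSE → 1182
order_id=406: priority >= 2 AND amount >= 178 → 388
order_id=407: priority >= 2 AND amount >= 178 → 545
order_id=408: ELSE → 162
order_id=409: ELSE → 756
order_id=410: priority >= 2 AND amount >= 178 → 417
order_id=411: priority >= 2 AND amount >= 178 → 457
order_id=412: priority >= 4 AND region IN ('south', 'east', 'north') → 510

67, 301, 678, 486, 539, 1182, 388, 545, 162, 756, 417, 457, 510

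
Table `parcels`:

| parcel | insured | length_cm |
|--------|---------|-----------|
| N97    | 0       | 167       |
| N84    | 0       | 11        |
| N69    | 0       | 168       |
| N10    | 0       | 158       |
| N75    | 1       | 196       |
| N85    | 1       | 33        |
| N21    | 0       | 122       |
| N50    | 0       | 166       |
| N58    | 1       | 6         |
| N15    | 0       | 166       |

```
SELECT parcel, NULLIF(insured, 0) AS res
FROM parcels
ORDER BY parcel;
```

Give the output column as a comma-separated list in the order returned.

parcel=N10: insured=0 vs 0: equal → NULL
parcel=N15: insured=0 vs 0: equal → NULL
parcel=N21: insured=0 vs 0: equal → NULL
parcel=N50: insured=0 vs 0: equal → NULL
parcel=N58: insured=1 vs 0: differ → 1
parcel=N69: insured=0 vs 0: equal → NULL
parcel=N75: insured=1 vs 0: differ → 1
parcel=N84: insured=0 vs 0: equal → NULL
parcel=N85: insured=1 vs 0: differ → 1
parcel=N97: insured=0 vs 0: equal → NULL

NULL, NULL, NULL, NULL, 1, NULL, 1, NULL, 1, NULL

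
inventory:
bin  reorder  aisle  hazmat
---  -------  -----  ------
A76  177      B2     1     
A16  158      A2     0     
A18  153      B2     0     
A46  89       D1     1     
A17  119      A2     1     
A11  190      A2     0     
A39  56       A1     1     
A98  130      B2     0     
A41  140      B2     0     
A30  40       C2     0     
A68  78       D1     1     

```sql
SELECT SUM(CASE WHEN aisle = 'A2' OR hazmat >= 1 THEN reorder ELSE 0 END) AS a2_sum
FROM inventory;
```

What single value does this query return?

867

bin=A76: ✓ → 177
bin=A16: ✓ → 158
bin=A18: ✗
bin=A46: ✓ → 89
bin=A17: ✓ → 119
bin=A11: ✓ → 190
bin=A39: ✓ → 56
bin=A98: ✗
bin=A41: ✗
bin=A30: ✗
bin=A68: ✓ → 78
a2_sum = 177 + 158 + 89 + 119 + 190 + 56 + 78 = 867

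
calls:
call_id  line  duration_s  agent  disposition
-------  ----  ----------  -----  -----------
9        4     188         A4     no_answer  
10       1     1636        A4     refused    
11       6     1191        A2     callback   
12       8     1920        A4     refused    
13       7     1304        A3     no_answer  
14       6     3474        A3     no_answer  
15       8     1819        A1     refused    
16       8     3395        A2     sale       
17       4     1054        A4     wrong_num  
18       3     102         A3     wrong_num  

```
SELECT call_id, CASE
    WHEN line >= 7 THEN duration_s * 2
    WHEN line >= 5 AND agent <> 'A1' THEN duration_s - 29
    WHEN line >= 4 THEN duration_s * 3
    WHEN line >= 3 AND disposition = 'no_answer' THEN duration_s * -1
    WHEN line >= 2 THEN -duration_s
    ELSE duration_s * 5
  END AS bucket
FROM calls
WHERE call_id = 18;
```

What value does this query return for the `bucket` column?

call_id = 18: line=3, duration_s=102, agent=A3, disposition=wrong_num.
line >= 7 → false
line >= 5 AND agent <> 'A1' → false
line >= 4 → false
line >= 3 AND disposition = 'no_answer' → false
line >= 2 → true → -102

-102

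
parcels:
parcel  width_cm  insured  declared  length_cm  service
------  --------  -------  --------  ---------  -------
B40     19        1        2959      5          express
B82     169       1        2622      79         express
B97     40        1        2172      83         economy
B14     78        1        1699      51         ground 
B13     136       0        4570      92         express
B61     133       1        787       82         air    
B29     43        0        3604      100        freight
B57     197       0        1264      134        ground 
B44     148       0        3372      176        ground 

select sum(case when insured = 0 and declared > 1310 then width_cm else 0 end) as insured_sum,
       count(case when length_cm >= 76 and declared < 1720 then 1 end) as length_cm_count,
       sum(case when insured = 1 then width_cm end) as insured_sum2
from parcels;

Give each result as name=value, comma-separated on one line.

[insured_sum: insured = 0 and declared > 1310]
parcel=B40: ✗
parcel=B82: ✗
parcel=B97: ✗
parcel=B14: ✗
parcel=B13: ✓ → 136
parcel=B61: ✗
parcel=B29: ✓ → 43
parcel=B57: ✗
parcel=B44: ✓ → 148
insured_sum = 136 + 43 + 148 = 327
—
[length_cm_count: length_cm >= 76 and declared < 1720]
parcel=B40: ✗
parcel=B82: ✗
parcel=B97: ✗
parcel=B14: ✗
parcel=B13: ✗
parcel=B61: ✓ → 1
parcel=B29: ✗
parcel=B57: ✓ → 1
parcel=B44: ✗
length_cm_count = COUNT(1, 1) = 2
—
[insured_sum2: insured = 1]
parcel=B40: ✓ → 19
parcel=B82: ✓ → 169
parcel=B97: ✓ → 40
parcel=B14: ✓ → 78
parcel=B13: ✗
parcel=B61: ✓ → 133
parcel=B29: ✗
parcel=B57: ✗
parcel=B44: ✗
insured_sum2 = 19 + 169 + 40 + 78 + 133 = 439

insured_sum=327, length_cm_count=2, insured_sum2=439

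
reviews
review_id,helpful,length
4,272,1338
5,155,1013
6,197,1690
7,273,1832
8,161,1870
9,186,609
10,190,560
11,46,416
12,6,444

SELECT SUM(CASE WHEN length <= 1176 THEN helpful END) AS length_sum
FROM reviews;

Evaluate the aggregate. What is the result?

583

review_id=4: ✗
review_id=5: ✓ → 155
review_id=6: ✗
review_id=7: ✗
review_id=8: ✗
review_id=9: ✓ → 186
review_id=10: ✓ → 190
review_id=11: ✓ → 46
review_id=12: ✓ → 6
length_sum = 155 + 186 + 190 + 46 + 6 = 583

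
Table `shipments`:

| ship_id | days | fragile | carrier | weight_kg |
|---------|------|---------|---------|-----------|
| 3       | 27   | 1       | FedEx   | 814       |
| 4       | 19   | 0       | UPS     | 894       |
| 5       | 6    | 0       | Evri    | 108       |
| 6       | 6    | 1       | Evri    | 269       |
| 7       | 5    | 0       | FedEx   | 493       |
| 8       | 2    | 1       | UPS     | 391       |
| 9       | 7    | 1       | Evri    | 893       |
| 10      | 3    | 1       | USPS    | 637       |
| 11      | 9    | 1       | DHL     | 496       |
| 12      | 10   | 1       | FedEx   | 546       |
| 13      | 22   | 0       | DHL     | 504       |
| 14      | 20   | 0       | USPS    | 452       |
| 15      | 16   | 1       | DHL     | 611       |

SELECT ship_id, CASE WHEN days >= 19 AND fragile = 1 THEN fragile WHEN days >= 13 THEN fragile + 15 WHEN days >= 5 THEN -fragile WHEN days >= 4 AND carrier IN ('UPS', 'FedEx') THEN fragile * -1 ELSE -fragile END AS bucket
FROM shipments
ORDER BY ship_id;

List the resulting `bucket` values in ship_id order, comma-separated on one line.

1, 15, 0, -1, 0, -1, -1, -1, -1, -1, 15, 15, 16

ship_id=3: days >= 19 AND fragile = 1 → 1
ship_id=4: days >= 13 → 15
ship_id=5: days >= 5 → 0
ship_id=6: days >= 5 → -1
ship_id=7: days >= 5 → 0
ship_id=8: ELSE → -1
ship_id=9: days >= 5 → -1
ship_id=10: ELSE → -1
ship_id=11: days >= 5 → -1
ship_id=12: days >= 5 → -1
ship_id=13: days >= 13 → 15
ship_id=14: days >= 13 → 15
ship_id=15: days >= 13 → 16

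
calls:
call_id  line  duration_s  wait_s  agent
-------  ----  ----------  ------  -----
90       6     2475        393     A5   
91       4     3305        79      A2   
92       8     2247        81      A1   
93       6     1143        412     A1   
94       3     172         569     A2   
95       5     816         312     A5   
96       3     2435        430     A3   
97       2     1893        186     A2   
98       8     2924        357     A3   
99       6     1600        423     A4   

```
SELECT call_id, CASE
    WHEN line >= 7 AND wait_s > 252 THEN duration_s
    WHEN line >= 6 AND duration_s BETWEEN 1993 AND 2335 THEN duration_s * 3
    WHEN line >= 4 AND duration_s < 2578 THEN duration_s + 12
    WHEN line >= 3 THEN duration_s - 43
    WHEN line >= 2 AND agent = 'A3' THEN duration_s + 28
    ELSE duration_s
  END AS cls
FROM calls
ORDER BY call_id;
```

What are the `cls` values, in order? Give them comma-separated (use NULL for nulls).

call_id=90: line >= 4 AND duration_s < 2578 → 2487
call_id=91: line >= 3 → 3262
call_id=92: line >= 6 AND duration_s BETWEEN 1993 AND 2335 → 6741
call_id=93: line >= 4 AND duration_s < 2578 → 1155
call_id=94: line >= 3 → 129
call_id=95: line >= 4 AND duration_s < 2578 → 828
call_id=96: line >= 3 → 2392
call_id=97: ELSE → 1893
call_id=98: line >= 7 AND wait_s > 252 → 2924
call_id=99: line >= 4 AND duration_s < 2578 → 1612

2487, 3262, 6741, 1155, 129, 828, 2392, 1893, 2924, 1612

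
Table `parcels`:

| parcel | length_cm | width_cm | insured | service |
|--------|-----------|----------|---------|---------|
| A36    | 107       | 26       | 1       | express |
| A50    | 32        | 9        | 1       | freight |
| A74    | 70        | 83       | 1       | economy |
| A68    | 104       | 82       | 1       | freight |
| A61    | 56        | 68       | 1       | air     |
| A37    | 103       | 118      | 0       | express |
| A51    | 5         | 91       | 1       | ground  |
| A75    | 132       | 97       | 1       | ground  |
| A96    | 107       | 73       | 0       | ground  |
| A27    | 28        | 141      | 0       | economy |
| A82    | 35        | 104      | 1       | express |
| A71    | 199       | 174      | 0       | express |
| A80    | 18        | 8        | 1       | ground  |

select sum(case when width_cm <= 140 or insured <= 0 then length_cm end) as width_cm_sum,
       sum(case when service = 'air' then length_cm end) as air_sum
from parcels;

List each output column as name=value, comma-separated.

[width_cm_sum: width_cm <= 140 or insured <= 0]
parcel=A36: ✓ → 107
parcel=A50: ✓ → 32
parcel=A74: ✓ → 70
parcel=A68: ✓ → 104
parcel=A61: ✓ → 56
parcel=A37: ✓ → 103
parcel=A51: ✓ → 5
parcel=A75: ✓ → 132
parcel=A96: ✓ → 107
parcel=A27: ✓ → 28
parcel=A82: ✓ → 35
parcel=A71: ✓ → 199
parcel=A80: ✓ → 18
width_cm_sum = 107 + 32 + 70 + 104 + 56 + 103 + 5 + 132 + 107 + 28 + 35 + 199 + 18 = 996
—
[air_sum: service = 'air']
parcel=A36: ✗
parcel=A50: ✗
parcel=A74: ✗
parcel=A68: ✗
parcel=A61: ✓ → 56
parcel=A37: ✗
parcel=A51: ✗
parcel=A75: ✗
parcel=A96: ✗
parcel=A27: ✗
parcel=A82: ✗
parcel=A71: ✗
parcel=A80: ✗
air_sum = 56

width_cm_sum=996, air_sum=56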